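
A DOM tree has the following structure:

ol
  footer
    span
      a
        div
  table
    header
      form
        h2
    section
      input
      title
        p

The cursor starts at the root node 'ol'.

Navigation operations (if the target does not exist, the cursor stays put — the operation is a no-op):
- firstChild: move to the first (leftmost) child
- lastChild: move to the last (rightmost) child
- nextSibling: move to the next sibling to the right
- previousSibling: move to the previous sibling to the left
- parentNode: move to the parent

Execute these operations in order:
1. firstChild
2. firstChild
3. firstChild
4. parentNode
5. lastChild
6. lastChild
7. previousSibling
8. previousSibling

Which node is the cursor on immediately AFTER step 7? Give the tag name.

Answer: div

Derivation:
After 1 (firstChild): footer
After 2 (firstChild): span
After 3 (firstChild): a
After 4 (parentNode): span
After 5 (lastChild): a
After 6 (lastChild): div
After 7 (previousSibling): div (no-op, stayed)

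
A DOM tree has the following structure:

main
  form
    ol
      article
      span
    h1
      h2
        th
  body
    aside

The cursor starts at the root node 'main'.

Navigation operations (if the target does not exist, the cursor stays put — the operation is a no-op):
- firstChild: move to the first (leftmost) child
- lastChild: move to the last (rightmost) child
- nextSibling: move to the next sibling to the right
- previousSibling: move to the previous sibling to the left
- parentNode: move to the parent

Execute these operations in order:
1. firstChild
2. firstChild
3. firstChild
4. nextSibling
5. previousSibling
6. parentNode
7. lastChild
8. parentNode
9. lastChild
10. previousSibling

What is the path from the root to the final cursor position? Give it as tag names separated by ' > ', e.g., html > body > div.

Answer: main > form > ol > article

Derivation:
After 1 (firstChild): form
After 2 (firstChild): ol
After 3 (firstChild): article
After 4 (nextSibling): span
After 5 (previousSibling): article
After 6 (parentNode): ol
After 7 (lastChild): span
After 8 (parentNode): ol
After 9 (lastChild): span
After 10 (previousSibling): article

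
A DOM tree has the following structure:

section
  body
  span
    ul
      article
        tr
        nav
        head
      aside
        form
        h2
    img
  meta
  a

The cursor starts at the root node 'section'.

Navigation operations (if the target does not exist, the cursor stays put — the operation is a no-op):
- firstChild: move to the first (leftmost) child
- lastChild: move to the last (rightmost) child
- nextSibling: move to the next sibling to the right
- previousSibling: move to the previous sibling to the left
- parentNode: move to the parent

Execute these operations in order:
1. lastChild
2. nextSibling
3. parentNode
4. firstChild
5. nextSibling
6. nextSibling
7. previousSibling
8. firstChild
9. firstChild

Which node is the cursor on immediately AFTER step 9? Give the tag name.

Answer: article

Derivation:
After 1 (lastChild): a
After 2 (nextSibling): a (no-op, stayed)
After 3 (parentNode): section
After 4 (firstChild): body
After 5 (nextSibling): span
After 6 (nextSibling): meta
After 7 (previousSibling): span
After 8 (firstChild): ul
After 9 (firstChild): article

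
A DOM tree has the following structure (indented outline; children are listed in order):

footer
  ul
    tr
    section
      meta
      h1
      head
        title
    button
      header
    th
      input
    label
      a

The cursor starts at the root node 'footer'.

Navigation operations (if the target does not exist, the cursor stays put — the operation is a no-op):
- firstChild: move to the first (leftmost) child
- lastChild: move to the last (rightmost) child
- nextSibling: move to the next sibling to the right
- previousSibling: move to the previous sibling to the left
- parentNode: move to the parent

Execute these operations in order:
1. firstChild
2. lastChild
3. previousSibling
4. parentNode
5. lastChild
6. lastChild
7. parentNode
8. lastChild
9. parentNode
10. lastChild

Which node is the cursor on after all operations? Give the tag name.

Answer: a

Derivation:
After 1 (firstChild): ul
After 2 (lastChild): label
After 3 (previousSibling): th
After 4 (parentNode): ul
After 5 (lastChild): label
After 6 (lastChild): a
After 7 (parentNode): label
After 8 (lastChild): a
After 9 (parentNode): label
After 10 (lastChild): a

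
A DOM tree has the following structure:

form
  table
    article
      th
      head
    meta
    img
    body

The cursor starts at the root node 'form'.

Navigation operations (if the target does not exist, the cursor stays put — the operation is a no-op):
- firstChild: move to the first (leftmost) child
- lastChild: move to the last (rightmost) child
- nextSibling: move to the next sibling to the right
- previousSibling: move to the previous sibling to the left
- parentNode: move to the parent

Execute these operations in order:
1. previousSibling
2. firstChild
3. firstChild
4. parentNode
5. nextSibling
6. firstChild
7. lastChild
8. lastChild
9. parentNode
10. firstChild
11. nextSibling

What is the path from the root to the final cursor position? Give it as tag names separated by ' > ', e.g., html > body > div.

After 1 (previousSibling): form (no-op, stayed)
After 2 (firstChild): table
After 3 (firstChild): article
After 4 (parentNode): table
After 5 (nextSibling): table (no-op, stayed)
After 6 (firstChild): article
After 7 (lastChild): head
After 8 (lastChild): head (no-op, stayed)
After 9 (parentNode): article
After 10 (firstChild): th
After 11 (nextSibling): head

Answer: form > table > article > head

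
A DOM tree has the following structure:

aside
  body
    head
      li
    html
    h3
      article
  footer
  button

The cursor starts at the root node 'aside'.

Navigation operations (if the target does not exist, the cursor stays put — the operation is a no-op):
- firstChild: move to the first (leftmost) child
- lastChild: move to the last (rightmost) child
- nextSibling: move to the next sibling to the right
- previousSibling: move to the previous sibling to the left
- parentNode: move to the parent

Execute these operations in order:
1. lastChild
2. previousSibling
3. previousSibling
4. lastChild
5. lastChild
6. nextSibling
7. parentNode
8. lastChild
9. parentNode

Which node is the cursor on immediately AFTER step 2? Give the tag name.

After 1 (lastChild): button
After 2 (previousSibling): footer

Answer: footer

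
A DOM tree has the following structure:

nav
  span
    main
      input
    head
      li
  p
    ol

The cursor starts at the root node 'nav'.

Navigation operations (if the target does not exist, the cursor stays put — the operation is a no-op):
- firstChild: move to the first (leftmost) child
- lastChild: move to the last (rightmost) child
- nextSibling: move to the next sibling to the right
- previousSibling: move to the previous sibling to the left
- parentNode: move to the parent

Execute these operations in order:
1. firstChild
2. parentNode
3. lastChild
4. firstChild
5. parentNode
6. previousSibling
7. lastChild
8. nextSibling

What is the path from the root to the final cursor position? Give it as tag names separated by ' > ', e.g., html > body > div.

After 1 (firstChild): span
After 2 (parentNode): nav
After 3 (lastChild): p
After 4 (firstChild): ol
After 5 (parentNode): p
After 6 (previousSibling): span
After 7 (lastChild): head
After 8 (nextSibling): head (no-op, stayed)

Answer: nav > span > head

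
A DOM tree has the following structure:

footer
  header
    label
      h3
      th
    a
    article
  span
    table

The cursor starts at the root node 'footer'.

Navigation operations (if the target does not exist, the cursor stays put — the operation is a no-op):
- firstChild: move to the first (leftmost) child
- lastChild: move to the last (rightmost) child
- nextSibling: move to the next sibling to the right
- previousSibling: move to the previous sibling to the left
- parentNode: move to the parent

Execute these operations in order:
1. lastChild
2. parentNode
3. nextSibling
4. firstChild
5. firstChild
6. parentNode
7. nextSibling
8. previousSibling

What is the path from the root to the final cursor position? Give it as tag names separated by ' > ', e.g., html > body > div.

Answer: footer > header

Derivation:
After 1 (lastChild): span
After 2 (parentNode): footer
After 3 (nextSibling): footer (no-op, stayed)
After 4 (firstChild): header
After 5 (firstChild): label
After 6 (parentNode): header
After 7 (nextSibling): span
After 8 (previousSibling): header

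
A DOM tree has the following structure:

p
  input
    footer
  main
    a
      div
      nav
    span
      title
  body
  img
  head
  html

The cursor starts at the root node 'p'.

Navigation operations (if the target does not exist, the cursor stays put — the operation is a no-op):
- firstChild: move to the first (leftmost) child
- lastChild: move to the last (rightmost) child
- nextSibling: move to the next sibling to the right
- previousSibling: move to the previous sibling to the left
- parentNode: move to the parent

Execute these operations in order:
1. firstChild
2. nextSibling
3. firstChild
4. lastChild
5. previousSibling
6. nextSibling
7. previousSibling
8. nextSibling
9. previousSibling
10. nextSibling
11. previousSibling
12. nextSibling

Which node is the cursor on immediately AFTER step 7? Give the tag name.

Answer: div

Derivation:
After 1 (firstChild): input
After 2 (nextSibling): main
After 3 (firstChild): a
After 4 (lastChild): nav
After 5 (previousSibling): div
After 6 (nextSibling): nav
After 7 (previousSibling): div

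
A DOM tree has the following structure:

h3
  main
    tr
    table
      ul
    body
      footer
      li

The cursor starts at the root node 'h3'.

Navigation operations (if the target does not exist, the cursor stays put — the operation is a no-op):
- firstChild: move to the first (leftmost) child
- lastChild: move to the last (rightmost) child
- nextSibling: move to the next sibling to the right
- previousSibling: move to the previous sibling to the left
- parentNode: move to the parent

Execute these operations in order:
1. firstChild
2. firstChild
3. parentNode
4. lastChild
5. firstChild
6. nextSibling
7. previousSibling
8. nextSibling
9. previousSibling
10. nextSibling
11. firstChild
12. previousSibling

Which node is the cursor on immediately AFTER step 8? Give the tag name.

After 1 (firstChild): main
After 2 (firstChild): tr
After 3 (parentNode): main
After 4 (lastChild): body
After 5 (firstChild): footer
After 6 (nextSibling): li
After 7 (previousSibling): footer
After 8 (nextSibling): li

Answer: li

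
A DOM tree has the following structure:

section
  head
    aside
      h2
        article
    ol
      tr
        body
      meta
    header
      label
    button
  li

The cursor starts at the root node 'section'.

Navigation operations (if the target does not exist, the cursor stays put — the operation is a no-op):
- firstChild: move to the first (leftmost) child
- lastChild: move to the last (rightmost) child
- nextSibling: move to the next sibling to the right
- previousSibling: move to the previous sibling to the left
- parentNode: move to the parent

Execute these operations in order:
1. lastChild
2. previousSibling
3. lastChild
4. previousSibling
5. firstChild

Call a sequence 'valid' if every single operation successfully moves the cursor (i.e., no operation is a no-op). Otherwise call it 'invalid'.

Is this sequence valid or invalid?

Answer: valid

Derivation:
After 1 (lastChild): li
After 2 (previousSibling): head
After 3 (lastChild): button
After 4 (previousSibling): header
After 5 (firstChild): label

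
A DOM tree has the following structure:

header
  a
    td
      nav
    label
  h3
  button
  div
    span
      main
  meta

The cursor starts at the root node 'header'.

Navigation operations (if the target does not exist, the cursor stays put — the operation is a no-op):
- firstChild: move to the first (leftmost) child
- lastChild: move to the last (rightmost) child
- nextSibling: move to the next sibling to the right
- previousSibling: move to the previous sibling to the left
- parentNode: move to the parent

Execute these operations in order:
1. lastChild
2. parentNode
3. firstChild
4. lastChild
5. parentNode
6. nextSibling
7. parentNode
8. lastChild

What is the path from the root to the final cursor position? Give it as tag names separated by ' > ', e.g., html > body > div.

Answer: header > meta

Derivation:
After 1 (lastChild): meta
After 2 (parentNode): header
After 3 (firstChild): a
After 4 (lastChild): label
After 5 (parentNode): a
After 6 (nextSibling): h3
After 7 (parentNode): header
After 8 (lastChild): meta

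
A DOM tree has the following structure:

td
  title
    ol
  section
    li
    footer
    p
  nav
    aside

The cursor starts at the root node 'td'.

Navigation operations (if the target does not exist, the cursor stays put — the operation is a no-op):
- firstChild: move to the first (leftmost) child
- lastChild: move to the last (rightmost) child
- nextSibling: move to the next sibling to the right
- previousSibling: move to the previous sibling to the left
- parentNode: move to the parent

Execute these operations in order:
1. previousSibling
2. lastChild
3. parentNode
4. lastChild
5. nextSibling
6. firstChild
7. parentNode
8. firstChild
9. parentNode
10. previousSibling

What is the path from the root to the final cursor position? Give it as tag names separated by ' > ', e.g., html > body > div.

After 1 (previousSibling): td (no-op, stayed)
After 2 (lastChild): nav
After 3 (parentNode): td
After 4 (lastChild): nav
After 5 (nextSibling): nav (no-op, stayed)
After 6 (firstChild): aside
After 7 (parentNode): nav
After 8 (firstChild): aside
After 9 (parentNode): nav
After 10 (previousSibling): section

Answer: td > section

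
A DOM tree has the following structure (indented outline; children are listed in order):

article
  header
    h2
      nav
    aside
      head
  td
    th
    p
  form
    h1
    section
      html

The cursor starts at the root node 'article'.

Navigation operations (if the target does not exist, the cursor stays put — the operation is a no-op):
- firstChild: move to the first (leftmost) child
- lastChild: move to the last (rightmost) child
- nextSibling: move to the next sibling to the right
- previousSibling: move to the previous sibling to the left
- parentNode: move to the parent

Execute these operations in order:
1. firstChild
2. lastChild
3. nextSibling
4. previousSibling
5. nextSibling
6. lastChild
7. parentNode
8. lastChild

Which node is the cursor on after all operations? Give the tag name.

After 1 (firstChild): header
After 2 (lastChild): aside
After 3 (nextSibling): aside (no-op, stayed)
After 4 (previousSibling): h2
After 5 (nextSibling): aside
After 6 (lastChild): head
After 7 (parentNode): aside
After 8 (lastChild): head

Answer: head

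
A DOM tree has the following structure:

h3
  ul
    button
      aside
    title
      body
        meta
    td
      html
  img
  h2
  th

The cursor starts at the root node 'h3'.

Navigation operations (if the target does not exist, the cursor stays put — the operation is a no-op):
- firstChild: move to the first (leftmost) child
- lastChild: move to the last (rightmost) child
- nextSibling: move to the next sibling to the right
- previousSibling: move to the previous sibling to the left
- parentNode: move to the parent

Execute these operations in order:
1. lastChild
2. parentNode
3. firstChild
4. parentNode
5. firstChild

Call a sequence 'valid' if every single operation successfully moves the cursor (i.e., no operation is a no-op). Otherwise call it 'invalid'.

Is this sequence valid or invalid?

Answer: valid

Derivation:
After 1 (lastChild): th
After 2 (parentNode): h3
After 3 (firstChild): ul
After 4 (parentNode): h3
After 5 (firstChild): ul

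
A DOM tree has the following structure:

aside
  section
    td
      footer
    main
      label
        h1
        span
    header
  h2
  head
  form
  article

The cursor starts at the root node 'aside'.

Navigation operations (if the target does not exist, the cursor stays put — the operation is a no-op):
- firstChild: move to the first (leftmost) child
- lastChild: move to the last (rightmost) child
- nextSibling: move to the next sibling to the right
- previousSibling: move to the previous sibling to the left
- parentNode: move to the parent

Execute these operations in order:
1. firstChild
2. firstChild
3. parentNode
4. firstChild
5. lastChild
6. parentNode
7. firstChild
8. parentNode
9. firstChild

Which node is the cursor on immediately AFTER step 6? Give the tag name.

After 1 (firstChild): section
After 2 (firstChild): td
After 3 (parentNode): section
After 4 (firstChild): td
After 5 (lastChild): footer
After 6 (parentNode): td

Answer: td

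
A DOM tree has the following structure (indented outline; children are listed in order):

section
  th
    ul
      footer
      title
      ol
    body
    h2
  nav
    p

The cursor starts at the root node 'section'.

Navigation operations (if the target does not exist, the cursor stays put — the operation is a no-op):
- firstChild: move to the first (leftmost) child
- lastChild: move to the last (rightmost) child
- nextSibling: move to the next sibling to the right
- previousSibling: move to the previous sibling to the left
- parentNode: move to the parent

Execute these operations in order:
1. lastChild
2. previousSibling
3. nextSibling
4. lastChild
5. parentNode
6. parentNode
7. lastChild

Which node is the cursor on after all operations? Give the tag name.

Answer: nav

Derivation:
After 1 (lastChild): nav
After 2 (previousSibling): th
After 3 (nextSibling): nav
After 4 (lastChild): p
After 5 (parentNode): nav
After 6 (parentNode): section
After 7 (lastChild): nav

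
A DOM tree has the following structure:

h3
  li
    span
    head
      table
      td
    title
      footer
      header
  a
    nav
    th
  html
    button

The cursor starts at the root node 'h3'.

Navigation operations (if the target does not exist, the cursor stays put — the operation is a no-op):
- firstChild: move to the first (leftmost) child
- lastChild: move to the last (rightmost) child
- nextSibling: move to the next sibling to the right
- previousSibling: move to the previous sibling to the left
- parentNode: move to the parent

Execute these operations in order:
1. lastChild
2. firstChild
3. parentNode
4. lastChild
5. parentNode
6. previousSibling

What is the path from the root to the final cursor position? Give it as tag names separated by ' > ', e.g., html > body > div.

Answer: h3 > a

Derivation:
After 1 (lastChild): html
After 2 (firstChild): button
After 3 (parentNode): html
After 4 (lastChild): button
After 5 (parentNode): html
After 6 (previousSibling): a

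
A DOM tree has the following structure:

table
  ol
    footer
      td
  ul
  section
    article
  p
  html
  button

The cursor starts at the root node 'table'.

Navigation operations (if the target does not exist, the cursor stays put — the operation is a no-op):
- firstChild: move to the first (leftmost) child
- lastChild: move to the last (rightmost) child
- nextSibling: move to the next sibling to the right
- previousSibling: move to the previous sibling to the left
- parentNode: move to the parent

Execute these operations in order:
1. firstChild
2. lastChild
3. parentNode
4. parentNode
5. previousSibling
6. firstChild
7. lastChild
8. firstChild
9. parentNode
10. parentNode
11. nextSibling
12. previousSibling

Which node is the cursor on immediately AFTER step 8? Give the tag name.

After 1 (firstChild): ol
After 2 (lastChild): footer
After 3 (parentNode): ol
After 4 (parentNode): table
After 5 (previousSibling): table (no-op, stayed)
After 6 (firstChild): ol
After 7 (lastChild): footer
After 8 (firstChild): td

Answer: td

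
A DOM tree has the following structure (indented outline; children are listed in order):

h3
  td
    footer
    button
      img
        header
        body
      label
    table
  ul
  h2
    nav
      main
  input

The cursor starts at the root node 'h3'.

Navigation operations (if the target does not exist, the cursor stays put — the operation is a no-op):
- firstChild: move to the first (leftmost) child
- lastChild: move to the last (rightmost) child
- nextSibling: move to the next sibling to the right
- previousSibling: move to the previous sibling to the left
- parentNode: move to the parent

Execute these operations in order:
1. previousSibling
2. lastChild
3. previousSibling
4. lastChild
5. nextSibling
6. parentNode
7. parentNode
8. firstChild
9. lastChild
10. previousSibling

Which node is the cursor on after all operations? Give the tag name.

Answer: button

Derivation:
After 1 (previousSibling): h3 (no-op, stayed)
After 2 (lastChild): input
After 3 (previousSibling): h2
After 4 (lastChild): nav
After 5 (nextSibling): nav (no-op, stayed)
After 6 (parentNode): h2
After 7 (parentNode): h3
After 8 (firstChild): td
After 9 (lastChild): table
After 10 (previousSibling): button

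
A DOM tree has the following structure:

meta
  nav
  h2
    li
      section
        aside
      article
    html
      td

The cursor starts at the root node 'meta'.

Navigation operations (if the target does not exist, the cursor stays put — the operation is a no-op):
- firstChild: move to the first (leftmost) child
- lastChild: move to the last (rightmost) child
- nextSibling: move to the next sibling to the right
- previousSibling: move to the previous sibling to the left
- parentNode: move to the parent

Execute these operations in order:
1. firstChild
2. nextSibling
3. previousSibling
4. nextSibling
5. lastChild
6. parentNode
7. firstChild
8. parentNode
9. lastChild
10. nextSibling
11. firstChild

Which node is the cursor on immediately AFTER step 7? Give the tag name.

Answer: li

Derivation:
After 1 (firstChild): nav
After 2 (nextSibling): h2
After 3 (previousSibling): nav
After 4 (nextSibling): h2
After 5 (lastChild): html
After 6 (parentNode): h2
After 7 (firstChild): li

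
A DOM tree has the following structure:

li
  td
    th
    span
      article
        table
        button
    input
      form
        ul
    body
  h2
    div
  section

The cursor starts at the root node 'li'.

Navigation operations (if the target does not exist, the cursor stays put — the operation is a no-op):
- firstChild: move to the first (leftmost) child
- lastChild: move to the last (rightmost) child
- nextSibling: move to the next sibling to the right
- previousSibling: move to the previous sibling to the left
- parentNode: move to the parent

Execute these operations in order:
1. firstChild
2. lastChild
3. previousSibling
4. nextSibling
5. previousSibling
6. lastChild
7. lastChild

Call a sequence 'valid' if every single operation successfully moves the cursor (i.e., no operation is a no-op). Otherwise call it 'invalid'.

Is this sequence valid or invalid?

After 1 (firstChild): td
After 2 (lastChild): body
After 3 (previousSibling): input
After 4 (nextSibling): body
After 5 (previousSibling): input
After 6 (lastChild): form
After 7 (lastChild): ul

Answer: valid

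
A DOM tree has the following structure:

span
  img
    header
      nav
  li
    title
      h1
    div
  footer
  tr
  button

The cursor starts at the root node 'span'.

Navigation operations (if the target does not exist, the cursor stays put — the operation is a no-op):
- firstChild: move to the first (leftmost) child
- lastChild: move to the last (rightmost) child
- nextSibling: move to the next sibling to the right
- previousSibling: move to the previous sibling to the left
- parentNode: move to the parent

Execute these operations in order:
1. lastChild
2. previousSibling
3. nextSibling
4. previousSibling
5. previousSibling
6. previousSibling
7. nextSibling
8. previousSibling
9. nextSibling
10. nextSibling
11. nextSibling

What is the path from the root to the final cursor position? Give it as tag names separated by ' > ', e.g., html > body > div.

Answer: span > button

Derivation:
After 1 (lastChild): button
After 2 (previousSibling): tr
After 3 (nextSibling): button
After 4 (previousSibling): tr
After 5 (previousSibling): footer
After 6 (previousSibling): li
After 7 (nextSibling): footer
After 8 (previousSibling): li
After 9 (nextSibling): footer
After 10 (nextSibling): tr
After 11 (nextSibling): button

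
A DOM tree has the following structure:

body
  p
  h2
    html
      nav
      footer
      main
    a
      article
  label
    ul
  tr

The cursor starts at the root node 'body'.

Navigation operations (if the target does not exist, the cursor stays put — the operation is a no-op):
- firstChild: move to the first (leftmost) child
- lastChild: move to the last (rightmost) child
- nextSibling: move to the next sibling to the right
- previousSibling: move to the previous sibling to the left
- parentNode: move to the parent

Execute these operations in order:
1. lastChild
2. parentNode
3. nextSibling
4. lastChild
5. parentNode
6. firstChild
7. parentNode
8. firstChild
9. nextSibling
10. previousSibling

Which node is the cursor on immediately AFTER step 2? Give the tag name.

Answer: body

Derivation:
After 1 (lastChild): tr
After 2 (parentNode): body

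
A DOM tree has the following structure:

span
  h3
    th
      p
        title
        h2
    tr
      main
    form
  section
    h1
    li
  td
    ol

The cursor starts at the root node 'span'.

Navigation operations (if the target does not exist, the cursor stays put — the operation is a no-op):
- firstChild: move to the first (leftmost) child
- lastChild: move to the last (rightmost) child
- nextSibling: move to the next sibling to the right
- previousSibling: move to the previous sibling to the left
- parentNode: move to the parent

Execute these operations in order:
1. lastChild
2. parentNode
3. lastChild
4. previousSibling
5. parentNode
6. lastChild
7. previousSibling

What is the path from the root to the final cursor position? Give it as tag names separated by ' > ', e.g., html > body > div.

After 1 (lastChild): td
After 2 (parentNode): span
After 3 (lastChild): td
After 4 (previousSibling): section
After 5 (parentNode): span
After 6 (lastChild): td
After 7 (previousSibling): section

Answer: span > section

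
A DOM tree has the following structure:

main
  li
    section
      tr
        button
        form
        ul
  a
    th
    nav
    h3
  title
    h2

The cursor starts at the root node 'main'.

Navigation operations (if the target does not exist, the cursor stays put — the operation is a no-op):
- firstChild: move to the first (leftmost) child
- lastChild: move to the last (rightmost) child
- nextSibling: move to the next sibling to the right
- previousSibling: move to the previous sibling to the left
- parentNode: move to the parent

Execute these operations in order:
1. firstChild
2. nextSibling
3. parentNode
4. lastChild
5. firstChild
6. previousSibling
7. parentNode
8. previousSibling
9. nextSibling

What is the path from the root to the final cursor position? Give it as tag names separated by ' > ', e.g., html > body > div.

Answer: main > title

Derivation:
After 1 (firstChild): li
After 2 (nextSibling): a
After 3 (parentNode): main
After 4 (lastChild): title
After 5 (firstChild): h2
After 6 (previousSibling): h2 (no-op, stayed)
After 7 (parentNode): title
After 8 (previousSibling): a
After 9 (nextSibling): title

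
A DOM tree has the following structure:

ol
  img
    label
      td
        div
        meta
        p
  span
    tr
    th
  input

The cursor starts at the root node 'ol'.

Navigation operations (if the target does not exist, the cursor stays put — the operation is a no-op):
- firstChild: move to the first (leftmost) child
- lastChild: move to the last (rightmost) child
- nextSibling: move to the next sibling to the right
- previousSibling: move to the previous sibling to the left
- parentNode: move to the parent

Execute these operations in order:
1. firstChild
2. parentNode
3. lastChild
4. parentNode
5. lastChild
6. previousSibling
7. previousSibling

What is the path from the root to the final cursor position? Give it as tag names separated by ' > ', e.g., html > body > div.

Answer: ol > img

Derivation:
After 1 (firstChild): img
After 2 (parentNode): ol
After 3 (lastChild): input
After 4 (parentNode): ol
After 5 (lastChild): input
After 6 (previousSibling): span
After 7 (previousSibling): img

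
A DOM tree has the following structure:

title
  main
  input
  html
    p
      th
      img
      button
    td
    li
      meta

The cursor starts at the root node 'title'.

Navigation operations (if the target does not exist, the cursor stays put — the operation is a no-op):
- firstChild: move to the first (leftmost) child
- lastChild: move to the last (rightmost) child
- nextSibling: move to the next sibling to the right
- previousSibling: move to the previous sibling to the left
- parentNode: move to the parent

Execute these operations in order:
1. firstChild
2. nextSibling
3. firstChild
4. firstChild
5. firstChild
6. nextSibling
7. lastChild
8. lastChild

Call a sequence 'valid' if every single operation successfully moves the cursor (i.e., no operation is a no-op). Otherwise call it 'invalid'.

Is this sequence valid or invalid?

Answer: invalid

Derivation:
After 1 (firstChild): main
After 2 (nextSibling): input
After 3 (firstChild): input (no-op, stayed)
After 4 (firstChild): input (no-op, stayed)
After 5 (firstChild): input (no-op, stayed)
After 6 (nextSibling): html
After 7 (lastChild): li
After 8 (lastChild): meta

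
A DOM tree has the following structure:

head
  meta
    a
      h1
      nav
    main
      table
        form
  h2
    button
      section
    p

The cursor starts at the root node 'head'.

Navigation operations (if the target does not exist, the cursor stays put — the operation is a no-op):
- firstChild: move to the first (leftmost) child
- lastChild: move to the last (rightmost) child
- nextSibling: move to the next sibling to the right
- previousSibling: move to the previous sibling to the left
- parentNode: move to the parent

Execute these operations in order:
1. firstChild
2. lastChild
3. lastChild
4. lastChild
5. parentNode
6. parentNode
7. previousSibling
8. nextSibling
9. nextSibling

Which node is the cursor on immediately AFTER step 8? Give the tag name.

Answer: main

Derivation:
After 1 (firstChild): meta
After 2 (lastChild): main
After 3 (lastChild): table
After 4 (lastChild): form
After 5 (parentNode): table
After 6 (parentNode): main
After 7 (previousSibling): a
After 8 (nextSibling): main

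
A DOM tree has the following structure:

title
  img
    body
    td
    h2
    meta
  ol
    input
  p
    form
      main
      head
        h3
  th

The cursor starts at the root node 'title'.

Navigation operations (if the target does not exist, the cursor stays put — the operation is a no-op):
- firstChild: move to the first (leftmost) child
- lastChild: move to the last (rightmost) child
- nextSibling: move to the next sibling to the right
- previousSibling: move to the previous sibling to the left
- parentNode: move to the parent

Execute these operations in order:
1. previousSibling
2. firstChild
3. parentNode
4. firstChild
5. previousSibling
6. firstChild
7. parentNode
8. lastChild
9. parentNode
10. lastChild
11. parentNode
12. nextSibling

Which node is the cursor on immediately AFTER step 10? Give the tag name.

After 1 (previousSibling): title (no-op, stayed)
After 2 (firstChild): img
After 3 (parentNode): title
After 4 (firstChild): img
After 5 (previousSibling): img (no-op, stayed)
After 6 (firstChild): body
After 7 (parentNode): img
After 8 (lastChild): meta
After 9 (parentNode): img
After 10 (lastChild): meta

Answer: meta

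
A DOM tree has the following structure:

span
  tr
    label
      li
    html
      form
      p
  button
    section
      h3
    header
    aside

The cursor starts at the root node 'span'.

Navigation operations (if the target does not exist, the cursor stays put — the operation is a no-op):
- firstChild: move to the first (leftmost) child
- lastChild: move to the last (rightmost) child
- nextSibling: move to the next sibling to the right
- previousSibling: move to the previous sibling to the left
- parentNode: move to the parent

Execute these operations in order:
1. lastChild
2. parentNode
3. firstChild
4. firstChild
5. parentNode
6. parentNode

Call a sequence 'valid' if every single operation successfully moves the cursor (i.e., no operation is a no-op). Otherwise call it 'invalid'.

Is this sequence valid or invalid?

Answer: valid

Derivation:
After 1 (lastChild): button
After 2 (parentNode): span
After 3 (firstChild): tr
After 4 (firstChild): label
After 5 (parentNode): tr
After 6 (parentNode): span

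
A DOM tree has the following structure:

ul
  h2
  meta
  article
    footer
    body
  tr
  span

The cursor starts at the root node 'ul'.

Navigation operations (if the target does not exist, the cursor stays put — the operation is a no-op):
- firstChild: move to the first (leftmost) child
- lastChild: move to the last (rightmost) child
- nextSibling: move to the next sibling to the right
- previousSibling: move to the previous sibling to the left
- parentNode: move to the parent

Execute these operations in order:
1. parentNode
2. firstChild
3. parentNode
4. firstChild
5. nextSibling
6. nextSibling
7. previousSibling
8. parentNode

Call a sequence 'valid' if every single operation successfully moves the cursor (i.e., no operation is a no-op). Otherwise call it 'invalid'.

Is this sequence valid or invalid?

Answer: invalid

Derivation:
After 1 (parentNode): ul (no-op, stayed)
After 2 (firstChild): h2
After 3 (parentNode): ul
After 4 (firstChild): h2
After 5 (nextSibling): meta
After 6 (nextSibling): article
After 7 (previousSibling): meta
After 8 (parentNode): ul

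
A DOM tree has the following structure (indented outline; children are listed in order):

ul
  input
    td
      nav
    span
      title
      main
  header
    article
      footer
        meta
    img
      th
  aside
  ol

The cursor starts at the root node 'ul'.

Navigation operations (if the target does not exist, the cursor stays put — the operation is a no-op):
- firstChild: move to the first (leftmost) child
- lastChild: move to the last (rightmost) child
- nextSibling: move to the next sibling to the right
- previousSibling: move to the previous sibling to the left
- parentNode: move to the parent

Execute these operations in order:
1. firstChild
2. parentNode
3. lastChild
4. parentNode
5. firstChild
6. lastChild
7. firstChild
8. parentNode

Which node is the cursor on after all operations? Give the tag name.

Answer: span

Derivation:
After 1 (firstChild): input
After 2 (parentNode): ul
After 3 (lastChild): ol
After 4 (parentNode): ul
After 5 (firstChild): input
After 6 (lastChild): span
After 7 (firstChild): title
After 8 (parentNode): span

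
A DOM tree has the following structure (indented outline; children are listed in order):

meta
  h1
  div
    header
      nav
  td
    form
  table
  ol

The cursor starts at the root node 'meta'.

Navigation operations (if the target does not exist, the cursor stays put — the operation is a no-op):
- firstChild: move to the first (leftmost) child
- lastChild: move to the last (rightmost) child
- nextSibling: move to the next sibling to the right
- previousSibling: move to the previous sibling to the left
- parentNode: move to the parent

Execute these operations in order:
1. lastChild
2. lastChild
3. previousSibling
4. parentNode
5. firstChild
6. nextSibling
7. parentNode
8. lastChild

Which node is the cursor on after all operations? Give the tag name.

After 1 (lastChild): ol
After 2 (lastChild): ol (no-op, stayed)
After 3 (previousSibling): table
After 4 (parentNode): meta
After 5 (firstChild): h1
After 6 (nextSibling): div
After 7 (parentNode): meta
After 8 (lastChild): ol

Answer: ol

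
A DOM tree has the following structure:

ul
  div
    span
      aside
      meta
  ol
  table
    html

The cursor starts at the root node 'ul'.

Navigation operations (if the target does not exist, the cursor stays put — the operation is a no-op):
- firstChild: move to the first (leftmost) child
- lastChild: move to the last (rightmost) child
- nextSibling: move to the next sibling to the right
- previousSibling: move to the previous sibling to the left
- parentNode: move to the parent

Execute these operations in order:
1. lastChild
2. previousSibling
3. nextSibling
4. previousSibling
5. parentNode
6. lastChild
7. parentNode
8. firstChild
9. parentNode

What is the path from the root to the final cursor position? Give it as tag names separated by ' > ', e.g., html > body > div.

Answer: ul

Derivation:
After 1 (lastChild): table
After 2 (previousSibling): ol
After 3 (nextSibling): table
After 4 (previousSibling): ol
After 5 (parentNode): ul
After 6 (lastChild): table
After 7 (parentNode): ul
After 8 (firstChild): div
After 9 (parentNode): ul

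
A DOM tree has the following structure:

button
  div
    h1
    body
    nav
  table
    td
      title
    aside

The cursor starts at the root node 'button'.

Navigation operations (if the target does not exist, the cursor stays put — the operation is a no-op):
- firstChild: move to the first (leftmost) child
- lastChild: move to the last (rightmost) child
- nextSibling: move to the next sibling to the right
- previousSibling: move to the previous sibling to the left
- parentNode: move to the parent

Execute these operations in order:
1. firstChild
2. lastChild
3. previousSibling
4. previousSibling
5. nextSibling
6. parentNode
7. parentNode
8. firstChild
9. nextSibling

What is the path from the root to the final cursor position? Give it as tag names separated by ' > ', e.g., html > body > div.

Answer: button > table

Derivation:
After 1 (firstChild): div
After 2 (lastChild): nav
After 3 (previousSibling): body
After 4 (previousSibling): h1
After 5 (nextSibling): body
After 6 (parentNode): div
After 7 (parentNode): button
After 8 (firstChild): div
After 9 (nextSibling): table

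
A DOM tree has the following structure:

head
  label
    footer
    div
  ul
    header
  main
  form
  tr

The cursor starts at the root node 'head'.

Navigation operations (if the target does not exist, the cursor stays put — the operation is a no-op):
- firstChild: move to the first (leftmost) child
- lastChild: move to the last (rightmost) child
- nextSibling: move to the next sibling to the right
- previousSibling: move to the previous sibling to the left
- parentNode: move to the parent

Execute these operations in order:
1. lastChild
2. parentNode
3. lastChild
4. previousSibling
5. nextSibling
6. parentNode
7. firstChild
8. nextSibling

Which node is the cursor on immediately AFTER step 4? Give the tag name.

After 1 (lastChild): tr
After 2 (parentNode): head
After 3 (lastChild): tr
After 4 (previousSibling): form

Answer: form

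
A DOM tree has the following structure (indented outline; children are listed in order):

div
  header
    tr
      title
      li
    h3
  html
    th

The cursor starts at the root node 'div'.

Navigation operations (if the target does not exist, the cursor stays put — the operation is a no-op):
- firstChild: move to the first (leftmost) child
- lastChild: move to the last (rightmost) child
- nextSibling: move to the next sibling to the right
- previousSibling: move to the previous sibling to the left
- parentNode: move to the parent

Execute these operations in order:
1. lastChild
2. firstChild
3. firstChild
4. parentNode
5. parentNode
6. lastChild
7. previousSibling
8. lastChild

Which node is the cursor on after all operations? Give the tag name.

Answer: h3

Derivation:
After 1 (lastChild): html
After 2 (firstChild): th
After 3 (firstChild): th (no-op, stayed)
After 4 (parentNode): html
After 5 (parentNode): div
After 6 (lastChild): html
After 7 (previousSibling): header
After 8 (lastChild): h3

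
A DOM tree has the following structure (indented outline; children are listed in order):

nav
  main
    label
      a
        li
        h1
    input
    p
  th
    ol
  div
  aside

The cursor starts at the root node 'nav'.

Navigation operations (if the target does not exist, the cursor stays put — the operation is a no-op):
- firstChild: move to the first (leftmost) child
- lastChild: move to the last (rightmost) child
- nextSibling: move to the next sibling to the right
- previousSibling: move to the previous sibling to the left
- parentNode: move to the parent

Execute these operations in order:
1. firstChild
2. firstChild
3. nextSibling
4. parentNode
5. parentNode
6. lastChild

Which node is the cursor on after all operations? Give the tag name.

After 1 (firstChild): main
After 2 (firstChild): label
After 3 (nextSibling): input
After 4 (parentNode): main
After 5 (parentNode): nav
After 6 (lastChild): aside

Answer: aside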